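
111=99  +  12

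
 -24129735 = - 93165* 259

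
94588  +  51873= 146461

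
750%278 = 194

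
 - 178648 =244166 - 422814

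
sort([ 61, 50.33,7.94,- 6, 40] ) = [ - 6, 7.94, 40, 50.33,  61]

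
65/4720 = 13/944 = 0.01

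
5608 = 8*701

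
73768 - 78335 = - 4567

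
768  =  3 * 256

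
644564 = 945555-300991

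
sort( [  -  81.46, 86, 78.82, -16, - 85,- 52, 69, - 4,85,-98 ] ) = [  -  98,-85, - 81.46, -52 ,-16,  -  4, 69,78.82,  85,86 ] 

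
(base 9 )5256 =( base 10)3858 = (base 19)AD1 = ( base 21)8ff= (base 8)7422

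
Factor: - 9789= - 3^1 * 13^1 * 251^1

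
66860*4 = 267440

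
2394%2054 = 340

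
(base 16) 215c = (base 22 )HE4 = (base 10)8540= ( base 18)1868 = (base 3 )102201022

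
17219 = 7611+9608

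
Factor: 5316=2^2*  3^1*443^1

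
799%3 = 1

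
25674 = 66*389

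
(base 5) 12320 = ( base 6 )4240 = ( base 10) 960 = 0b1111000000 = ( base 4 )33000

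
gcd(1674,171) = 9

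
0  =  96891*0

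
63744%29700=4344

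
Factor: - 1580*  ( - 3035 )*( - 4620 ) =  - 22154286000 = -2^4*3^1*5^3*7^1*11^1*79^1*607^1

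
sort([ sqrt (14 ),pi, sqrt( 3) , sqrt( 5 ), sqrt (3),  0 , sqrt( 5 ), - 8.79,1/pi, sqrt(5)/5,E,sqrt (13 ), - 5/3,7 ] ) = [ - 8.79, - 5/3,  0,1/pi, sqrt (5)/5, sqrt (3),sqrt (3),  sqrt( 5), sqrt (5 ),E,pi  ,  sqrt(13),sqrt (14 ),  7] 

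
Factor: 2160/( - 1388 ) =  - 2^2*3^3*5^1*347^(-1 ) = -540/347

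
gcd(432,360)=72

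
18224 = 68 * 268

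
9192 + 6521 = 15713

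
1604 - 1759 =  - 155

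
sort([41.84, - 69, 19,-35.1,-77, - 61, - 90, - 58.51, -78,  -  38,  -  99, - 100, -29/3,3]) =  [ - 100, - 99, - 90,-78,  -  77, - 69, - 61, - 58.51, - 38 , - 35.1, - 29/3, 3 , 19, 41.84]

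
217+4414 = 4631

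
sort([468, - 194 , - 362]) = [-362 ,- 194,468]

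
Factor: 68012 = 2^2*7^2*347^1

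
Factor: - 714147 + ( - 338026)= - 1052173 =- 557^1*1889^1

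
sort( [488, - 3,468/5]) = [ - 3, 468/5, 488 ] 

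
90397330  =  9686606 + 80710724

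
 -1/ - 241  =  1/241 =0.00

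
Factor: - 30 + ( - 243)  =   - 3^1*7^1*13^1 =- 273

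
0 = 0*74529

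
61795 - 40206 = 21589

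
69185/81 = 69185/81  =  854.14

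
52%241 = 52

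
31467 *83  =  2611761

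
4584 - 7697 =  - 3113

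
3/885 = 1/295 = 0.00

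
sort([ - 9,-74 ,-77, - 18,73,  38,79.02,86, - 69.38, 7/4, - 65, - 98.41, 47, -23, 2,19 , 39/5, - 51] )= [ - 98.41, - 77, - 74,- 69.38, - 65, - 51, - 23,  -  18, - 9,7/4,2,39/5 , 19,38,47,73,79.02,86]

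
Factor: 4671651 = 3^1*17^1*139^1 * 659^1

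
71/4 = 71/4=17.75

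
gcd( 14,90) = 2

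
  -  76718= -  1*76718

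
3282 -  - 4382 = 7664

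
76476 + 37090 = 113566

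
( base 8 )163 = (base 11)a5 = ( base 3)11021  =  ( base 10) 115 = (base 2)1110011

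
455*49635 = 22583925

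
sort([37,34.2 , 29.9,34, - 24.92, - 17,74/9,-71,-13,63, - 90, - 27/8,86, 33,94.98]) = [-90,-71, - 24.92 , - 17,-13, - 27/8,74/9,29.9,33,34,34.2,37,63,86,94.98] 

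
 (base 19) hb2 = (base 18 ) 11AC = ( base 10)6348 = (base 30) 71I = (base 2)1100011001100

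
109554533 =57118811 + 52435722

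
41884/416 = 10471/104 =100.68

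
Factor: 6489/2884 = 9/4 = 2^( - 2 )*3^2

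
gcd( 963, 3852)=963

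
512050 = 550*931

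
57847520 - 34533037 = 23314483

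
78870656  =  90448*872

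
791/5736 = 791/5736 = 0.14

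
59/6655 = 59/6655 = 0.01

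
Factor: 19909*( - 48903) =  - 3^1*43^1 * 463^1*16301^1 = - 973609827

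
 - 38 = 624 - 662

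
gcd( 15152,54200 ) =8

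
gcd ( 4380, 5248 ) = 4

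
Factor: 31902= 2^1 * 3^1 * 13^1*409^1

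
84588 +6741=91329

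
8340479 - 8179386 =161093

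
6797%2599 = 1599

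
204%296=204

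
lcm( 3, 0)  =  0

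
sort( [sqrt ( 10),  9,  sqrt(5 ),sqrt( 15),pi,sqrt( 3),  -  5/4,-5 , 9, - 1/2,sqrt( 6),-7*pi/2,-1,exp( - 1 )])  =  [ - 7*pi/2, - 5 , - 5/4, - 1, - 1/2,exp(  -  1 ), sqrt( 3),sqrt(5),sqrt(6), pi, sqrt (10)  ,  sqrt( 15),9, 9]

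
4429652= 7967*556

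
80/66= 1 + 7/33 = 1.21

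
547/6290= 547/6290 = 0.09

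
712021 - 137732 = 574289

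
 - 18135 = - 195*93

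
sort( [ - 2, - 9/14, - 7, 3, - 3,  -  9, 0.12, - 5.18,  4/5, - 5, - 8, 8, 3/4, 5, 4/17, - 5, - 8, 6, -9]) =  [  -  9, - 9, - 8, - 8,-7, - 5.18, - 5, - 5, - 3, - 2, - 9/14, 0.12 , 4/17, 3/4, 4/5,3,5 , 6, 8]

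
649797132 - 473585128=176212004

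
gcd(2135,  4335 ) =5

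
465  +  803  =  1268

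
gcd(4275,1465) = 5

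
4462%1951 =560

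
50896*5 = 254480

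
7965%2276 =1137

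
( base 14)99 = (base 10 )135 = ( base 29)4j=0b10000111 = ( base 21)69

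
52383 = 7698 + 44685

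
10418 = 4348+6070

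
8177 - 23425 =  - 15248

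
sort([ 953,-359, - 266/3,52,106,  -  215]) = [ - 359, - 215, - 266/3,52,106,953]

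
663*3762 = 2494206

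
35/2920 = 7/584 =0.01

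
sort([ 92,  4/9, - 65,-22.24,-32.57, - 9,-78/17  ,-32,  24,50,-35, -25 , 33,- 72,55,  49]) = [ - 72,-65 , - 35 , - 32.57,-32, - 25,-22.24, - 9,  -  78/17,  4/9 , 24, 33,  49, 50, 55, 92 ]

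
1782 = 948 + 834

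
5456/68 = 80 + 4/17 =80.24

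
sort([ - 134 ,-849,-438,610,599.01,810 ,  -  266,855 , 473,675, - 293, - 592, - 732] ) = [-849, - 732, - 592,  -  438 , - 293,-266,-134  ,  473, 599.01, 610,675, 810, 855]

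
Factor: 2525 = 5^2*101^1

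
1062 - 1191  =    -  129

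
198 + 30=228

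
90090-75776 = 14314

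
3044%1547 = 1497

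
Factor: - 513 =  - 3^3*19^1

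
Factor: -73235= - 5^1 * 97^1 *151^1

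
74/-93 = -1+19/93= - 0.80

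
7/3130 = 7/3130 = 0.00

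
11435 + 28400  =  39835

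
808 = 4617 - 3809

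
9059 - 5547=3512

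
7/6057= 7/6057= 0.00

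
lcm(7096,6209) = 49672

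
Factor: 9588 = 2^2 * 3^1*17^1*47^1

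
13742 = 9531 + 4211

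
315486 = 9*35054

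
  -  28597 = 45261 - 73858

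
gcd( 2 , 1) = 1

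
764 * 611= 466804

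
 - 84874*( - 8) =678992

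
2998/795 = 2998/795 = 3.77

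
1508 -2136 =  - 628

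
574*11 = 6314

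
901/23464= 901/23464 = 0.04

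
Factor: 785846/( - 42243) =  - 2^1 * 3^(  -  1 )*14081^ ( - 1)*392923^1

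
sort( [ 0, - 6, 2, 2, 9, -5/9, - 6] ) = [- 6, -6, - 5/9,0, 2, 2,9]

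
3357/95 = 3357/95 = 35.34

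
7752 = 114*68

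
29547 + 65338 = 94885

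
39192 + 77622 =116814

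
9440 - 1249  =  8191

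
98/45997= 14/6571  =  0.00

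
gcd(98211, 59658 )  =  3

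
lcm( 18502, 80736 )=888096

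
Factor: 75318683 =11^1 *6847153^1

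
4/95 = 4/95 = 0.04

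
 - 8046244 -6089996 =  - 14136240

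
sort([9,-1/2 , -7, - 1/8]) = [  -  7,-1/2, - 1/8,9]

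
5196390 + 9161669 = 14358059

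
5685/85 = 1137/17 = 66.88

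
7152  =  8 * 894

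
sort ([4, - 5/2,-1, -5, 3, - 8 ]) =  [ - 8, - 5,-5/2, -1,3, 4 ] 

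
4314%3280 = 1034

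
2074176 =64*32409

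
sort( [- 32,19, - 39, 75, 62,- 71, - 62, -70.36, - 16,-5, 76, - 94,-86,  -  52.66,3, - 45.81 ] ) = [ - 94 ,  -  86,-71,-70.36,-62, - 52.66,  -  45.81, - 39,- 32 , -16,  -  5,3, 19,62,  75, 76] 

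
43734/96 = 7289/16  =  455.56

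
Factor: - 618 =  - 2^1*3^1*103^1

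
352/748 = 8/17= 0.47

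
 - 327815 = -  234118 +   -  93697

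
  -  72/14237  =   - 1 + 14165/14237 = -  0.01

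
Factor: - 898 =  - 2^1 *449^1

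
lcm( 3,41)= 123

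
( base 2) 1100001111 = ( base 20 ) 1J3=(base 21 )1G6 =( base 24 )18F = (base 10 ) 783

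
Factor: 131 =131^1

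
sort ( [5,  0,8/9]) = [0,  8/9,5 ] 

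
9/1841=9/1841 = 0.00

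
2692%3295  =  2692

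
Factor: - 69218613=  - 3^2*293^1*26249^1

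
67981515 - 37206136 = 30775379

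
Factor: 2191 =7^1*313^1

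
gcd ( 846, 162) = 18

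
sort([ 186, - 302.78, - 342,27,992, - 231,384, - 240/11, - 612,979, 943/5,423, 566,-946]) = [ - 946,-612, - 342, - 302.78,-231 , - 240/11, 27,186,943/5,384 , 423,566,979,992]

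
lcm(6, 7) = 42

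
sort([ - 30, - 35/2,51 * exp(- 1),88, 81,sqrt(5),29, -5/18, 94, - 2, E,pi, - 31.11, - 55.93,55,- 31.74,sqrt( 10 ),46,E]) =[-55.93, - 31.74 , -31.11, - 30, - 35/2, - 2, - 5/18,sqrt( 5), E,E , pi,sqrt ( 10),51*exp( - 1),29,46,55, 81,88,94]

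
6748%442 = 118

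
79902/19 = 79902/19 = 4205.37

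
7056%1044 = 792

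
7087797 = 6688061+399736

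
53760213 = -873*( - 61581)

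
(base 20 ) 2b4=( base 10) 1024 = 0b10000000000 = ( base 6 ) 4424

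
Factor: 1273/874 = 2^(-1) * 23^( - 1)*67^1 = 67/46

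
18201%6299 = 5603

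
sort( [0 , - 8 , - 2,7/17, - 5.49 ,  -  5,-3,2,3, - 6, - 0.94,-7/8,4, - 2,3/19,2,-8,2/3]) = [  -  8,  -  8, - 6, - 5.49, - 5, - 3,- 2  ,-2,-0.94, - 7/8,0, 3/19, 7/17 , 2/3,2, 2,  3 , 4 ]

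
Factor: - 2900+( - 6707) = -9607 =- 13^1*739^1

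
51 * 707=36057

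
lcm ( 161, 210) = 4830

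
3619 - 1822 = 1797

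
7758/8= 3879/4= 969.75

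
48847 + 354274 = 403121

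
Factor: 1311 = 3^1*19^1*23^1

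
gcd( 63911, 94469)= 1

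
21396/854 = 10698/427 =25.05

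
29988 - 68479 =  - 38491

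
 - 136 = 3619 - 3755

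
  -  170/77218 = - 1 + 38524/38609 = - 0.00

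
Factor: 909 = 3^2* 101^1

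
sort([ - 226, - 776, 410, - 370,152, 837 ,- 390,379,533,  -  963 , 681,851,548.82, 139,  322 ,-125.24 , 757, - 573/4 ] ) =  [ - 963, - 776, - 390, - 370, - 226, - 573/4, - 125.24,139,152 , 322, 379,410 , 533,548.82 , 681, 757, 837,851]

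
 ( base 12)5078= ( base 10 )8732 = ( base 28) B3O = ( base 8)21034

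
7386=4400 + 2986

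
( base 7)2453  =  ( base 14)49A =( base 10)920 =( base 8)1630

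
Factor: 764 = 2^2*191^1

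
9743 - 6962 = 2781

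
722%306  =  110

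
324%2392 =324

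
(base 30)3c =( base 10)102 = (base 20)52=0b1100110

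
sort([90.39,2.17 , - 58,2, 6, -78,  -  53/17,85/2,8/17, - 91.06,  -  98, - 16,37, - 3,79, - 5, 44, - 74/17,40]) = [ - 98,-91.06, - 78, - 58, - 16 , - 5, - 74/17, - 53/17, - 3, 8/17,2,2.17,6, 37,40, 85/2, 44,79 , 90.39 ]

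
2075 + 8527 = 10602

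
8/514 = 4/257 = 0.02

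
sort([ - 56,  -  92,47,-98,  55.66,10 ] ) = [ - 98, - 92,- 56, 10, 47,55.66]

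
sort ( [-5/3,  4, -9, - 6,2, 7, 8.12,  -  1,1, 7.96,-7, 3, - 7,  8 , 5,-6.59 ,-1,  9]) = [  -  9, - 7,  -  7,-6.59, - 6,-5/3 , - 1, - 1,1,2, 3,4, 5 , 7 , 7.96, 8,  8.12,9] 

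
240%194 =46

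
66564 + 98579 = 165143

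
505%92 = 45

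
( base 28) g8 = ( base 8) 710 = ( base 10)456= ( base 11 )385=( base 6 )2040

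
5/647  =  5/647 = 0.01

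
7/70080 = 7/70080 = 0.00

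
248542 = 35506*7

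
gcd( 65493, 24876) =9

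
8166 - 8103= 63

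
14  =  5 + 9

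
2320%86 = 84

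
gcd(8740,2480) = 20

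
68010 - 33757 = 34253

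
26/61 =26/61 =0.43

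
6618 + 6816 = 13434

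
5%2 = 1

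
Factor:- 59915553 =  - 3^1 * 47^1*73^1* 5821^1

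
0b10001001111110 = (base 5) 240310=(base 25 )E35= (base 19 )158E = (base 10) 8830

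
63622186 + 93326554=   156948740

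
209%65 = 14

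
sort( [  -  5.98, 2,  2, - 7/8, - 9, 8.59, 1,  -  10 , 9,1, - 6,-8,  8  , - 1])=[ - 10, - 9, - 8,-6, -5.98, - 1, - 7/8, 1, 1, 2,2,  8, 8.59, 9] 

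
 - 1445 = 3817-5262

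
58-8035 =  - 7977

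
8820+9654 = 18474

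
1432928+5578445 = 7011373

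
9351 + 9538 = 18889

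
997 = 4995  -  3998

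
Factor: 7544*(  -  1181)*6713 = -2^3*7^2*23^1*41^1*137^1* 1181^1 =- 59809231832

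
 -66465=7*(  -  9495)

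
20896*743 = 15525728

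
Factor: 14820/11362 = 2^1*3^1*5^1*23^ (  -  1)  =  30/23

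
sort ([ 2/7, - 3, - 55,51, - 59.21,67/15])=[ - 59.21, -55, - 3,  2/7,67/15,51] 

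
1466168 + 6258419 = 7724587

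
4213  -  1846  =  2367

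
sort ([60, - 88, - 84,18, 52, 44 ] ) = [ - 88,- 84 , 18, 44 , 52, 60]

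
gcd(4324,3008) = 188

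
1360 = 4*340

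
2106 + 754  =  2860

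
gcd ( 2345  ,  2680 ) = 335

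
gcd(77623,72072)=91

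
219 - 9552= - 9333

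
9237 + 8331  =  17568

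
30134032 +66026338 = 96160370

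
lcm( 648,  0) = 0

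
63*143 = 9009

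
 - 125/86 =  - 2 + 47/86 = - 1.45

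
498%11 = 3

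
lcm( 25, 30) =150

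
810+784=1594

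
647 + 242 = 889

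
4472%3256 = 1216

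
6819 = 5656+1163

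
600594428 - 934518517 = - 333924089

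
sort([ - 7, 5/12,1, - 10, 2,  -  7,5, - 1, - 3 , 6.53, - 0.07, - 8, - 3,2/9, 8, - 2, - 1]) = [ - 10, - 8 , - 7,- 7, - 3, - 3, - 2, -1, - 1, - 0.07 , 2/9,5/12,1,  2,5,6.53, 8]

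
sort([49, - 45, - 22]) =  [ - 45, - 22,49 ]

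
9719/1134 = 9719/1134 = 8.57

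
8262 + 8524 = 16786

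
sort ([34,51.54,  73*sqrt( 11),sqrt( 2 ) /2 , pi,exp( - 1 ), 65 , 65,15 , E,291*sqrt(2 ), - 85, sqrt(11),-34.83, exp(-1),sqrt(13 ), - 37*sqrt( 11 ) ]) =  [ - 37 * sqrt(11), - 85, - 34.83, exp(-1 ),  exp( - 1 ),  sqrt (2)/2,E, pi,sqrt (11), sqrt( 13),15,  34,  51.54 , 65,65,73*sqrt( 11 ),291*sqrt( 2)]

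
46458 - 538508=  -  492050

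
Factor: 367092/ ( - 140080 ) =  - 891/340 = -  2^( - 2 ) *3^4*5^(-1 ) *11^1 * 17^( - 1)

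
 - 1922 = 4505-6427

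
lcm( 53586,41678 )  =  375102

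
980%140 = 0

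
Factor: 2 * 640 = 2^8*5^1 = 1280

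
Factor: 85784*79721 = 2^3*29^1*2749^1 * 10723^1=6838786264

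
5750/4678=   2875/2339 = 1.23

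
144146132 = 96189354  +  47956778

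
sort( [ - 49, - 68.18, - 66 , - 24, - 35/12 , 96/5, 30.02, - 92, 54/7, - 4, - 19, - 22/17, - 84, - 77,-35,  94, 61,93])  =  [ - 92, - 84, - 77 ,-68.18, - 66, - 49,-35, - 24, - 19, - 4, - 35/12, - 22/17, 54/7,96/5, 30.02,61, 93, 94 ] 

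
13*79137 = 1028781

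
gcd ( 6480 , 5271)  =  3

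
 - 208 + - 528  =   - 736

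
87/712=87/712= 0.12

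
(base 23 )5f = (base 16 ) 82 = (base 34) 3s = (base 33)3V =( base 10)130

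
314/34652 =157/17326 = 0.01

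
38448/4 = 9612 = 9612.00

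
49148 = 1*49148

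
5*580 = 2900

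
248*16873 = 4184504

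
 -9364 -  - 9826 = 462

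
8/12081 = 8/12081 =0.00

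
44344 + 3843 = 48187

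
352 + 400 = 752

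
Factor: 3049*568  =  1731832 = 2^3 * 71^1*3049^1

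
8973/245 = 8973/245  =  36.62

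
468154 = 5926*79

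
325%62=15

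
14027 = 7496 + 6531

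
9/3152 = 9/3152  =  0.00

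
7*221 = 1547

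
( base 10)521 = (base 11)434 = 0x209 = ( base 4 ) 20021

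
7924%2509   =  397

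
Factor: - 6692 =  - 2^2*7^1*239^1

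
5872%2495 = 882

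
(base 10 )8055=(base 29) 9gm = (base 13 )3888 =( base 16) 1f77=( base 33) 7d3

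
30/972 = 5/162 = 0.03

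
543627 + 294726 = 838353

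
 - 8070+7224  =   - 846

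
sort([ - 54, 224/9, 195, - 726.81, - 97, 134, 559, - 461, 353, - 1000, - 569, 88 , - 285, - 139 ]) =[ - 1000, - 726.81, -569,  -  461, - 285,-139,- 97,  -  54, 224/9, 88, 134,195, 353, 559] 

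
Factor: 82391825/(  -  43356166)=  - 2^(-1 )*5^2*7^ ( - 1)*31^(-1 )*283^(-1 )*353^( -1 ) * 3295673^1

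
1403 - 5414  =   - 4011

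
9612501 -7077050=2535451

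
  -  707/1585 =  - 707/1585=- 0.45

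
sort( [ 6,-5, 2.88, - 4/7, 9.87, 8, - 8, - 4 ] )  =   [-8, - 5,  -  4,  -  4/7,2.88, 6, 8, 9.87] 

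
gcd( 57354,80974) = 2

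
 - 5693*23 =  - 130939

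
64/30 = 2 + 2/15 = 2.13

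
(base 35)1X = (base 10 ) 68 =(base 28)2c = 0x44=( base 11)62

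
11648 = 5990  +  5658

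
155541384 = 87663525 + 67877859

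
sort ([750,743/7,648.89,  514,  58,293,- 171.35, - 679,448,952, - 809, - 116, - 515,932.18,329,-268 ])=[ - 809, - 679,  -  515, - 268, - 171.35,-116, 58, 743/7, 293,329, 448,514,648.89,750,932.18,952]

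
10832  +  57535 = 68367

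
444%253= 191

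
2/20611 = 2/20611 =0.00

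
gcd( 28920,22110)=30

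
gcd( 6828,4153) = 1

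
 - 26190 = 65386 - 91576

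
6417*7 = 44919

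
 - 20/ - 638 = 10/319 = 0.03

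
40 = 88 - 48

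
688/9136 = 43/571=0.08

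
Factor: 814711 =31^1*41^1 * 641^1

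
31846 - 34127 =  - 2281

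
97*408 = 39576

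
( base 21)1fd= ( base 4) 30001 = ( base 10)769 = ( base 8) 1401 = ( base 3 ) 1001111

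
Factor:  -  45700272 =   -  2^4 * 3^2 * 317363^1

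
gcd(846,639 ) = 9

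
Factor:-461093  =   - 461093^1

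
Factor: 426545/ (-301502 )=-2^ ( -1)*5^1* 7^2*233^(-1 ) * 647^( - 1) * 1741^1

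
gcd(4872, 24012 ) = 348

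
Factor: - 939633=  - 3^1* 313211^1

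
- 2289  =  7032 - 9321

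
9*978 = 8802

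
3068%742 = 100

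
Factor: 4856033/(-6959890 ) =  - 693719/994270  =  -2^ (-1 )*5^(-1 )*13^1*17^1*19^( - 1)  *  43^1 * 73^1*5233^(-1 )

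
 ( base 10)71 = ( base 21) 38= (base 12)5B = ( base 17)43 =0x47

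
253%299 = 253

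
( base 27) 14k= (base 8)1531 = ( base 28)12h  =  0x359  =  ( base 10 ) 857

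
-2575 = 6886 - 9461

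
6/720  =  1/120 = 0.01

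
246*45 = 11070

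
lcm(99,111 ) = 3663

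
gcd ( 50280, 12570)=12570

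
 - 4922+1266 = -3656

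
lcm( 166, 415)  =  830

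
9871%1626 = 115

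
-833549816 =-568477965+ - 265071851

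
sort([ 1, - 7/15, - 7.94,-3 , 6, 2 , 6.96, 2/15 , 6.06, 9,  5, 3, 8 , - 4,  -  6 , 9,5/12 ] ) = [ - 7.94, - 6,-4, - 3, - 7/15, 2/15 , 5/12  ,  1  ,  2, 3,5,6, 6.06, 6.96,  8, 9,9]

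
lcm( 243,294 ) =23814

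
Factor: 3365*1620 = 2^2*3^4* 5^2*673^1 = 5451300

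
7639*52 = 397228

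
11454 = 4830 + 6624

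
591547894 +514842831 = 1106390725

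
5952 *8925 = 53121600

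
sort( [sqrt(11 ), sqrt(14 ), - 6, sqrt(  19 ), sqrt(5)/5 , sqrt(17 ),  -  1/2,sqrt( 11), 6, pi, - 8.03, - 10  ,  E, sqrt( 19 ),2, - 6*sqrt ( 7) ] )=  [-6*sqrt( 7 ), - 10  , - 8.03, - 6 , - 1/2, sqrt(5 )/5, 2,E, pi,sqrt (11),sqrt(  11), sqrt(14 ),sqrt(17 )  ,  sqrt ( 19),sqrt( 19),  6] 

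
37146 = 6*6191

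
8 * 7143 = 57144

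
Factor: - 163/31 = - 31^(-1 ) *163^1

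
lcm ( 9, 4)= 36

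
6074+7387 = 13461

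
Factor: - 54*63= - 3402= -  2^1 *3^5*7^1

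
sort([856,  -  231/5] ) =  [ - 231/5, 856] 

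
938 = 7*134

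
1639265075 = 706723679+932541396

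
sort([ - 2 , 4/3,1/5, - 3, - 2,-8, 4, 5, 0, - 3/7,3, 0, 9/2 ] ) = [ - 8, - 3, - 2, -2,-3/7,0,0,1/5, 4/3, 3,4,  9/2,5]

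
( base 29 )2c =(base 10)70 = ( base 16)46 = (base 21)37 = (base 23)31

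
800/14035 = 160/2807 =0.06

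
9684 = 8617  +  1067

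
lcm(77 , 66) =462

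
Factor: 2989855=5^1*11^1 * 54361^1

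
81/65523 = 27/21841 = 0.00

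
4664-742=3922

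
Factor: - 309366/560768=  - 2^( - 6 ) * 3^3*13^(- 1)*17^1 = -459/832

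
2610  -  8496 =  - 5886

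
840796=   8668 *97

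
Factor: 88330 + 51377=3^2*19^2 * 43^1 = 139707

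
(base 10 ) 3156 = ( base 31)38P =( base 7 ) 12126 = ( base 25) 516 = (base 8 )6124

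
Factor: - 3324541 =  - 11^1 * 173^1*1747^1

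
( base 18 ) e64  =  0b1001000101000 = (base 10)4648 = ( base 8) 11050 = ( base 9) 6334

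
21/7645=21/7645=0.00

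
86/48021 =86/48021 = 0.00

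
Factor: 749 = 7^1*107^1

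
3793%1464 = 865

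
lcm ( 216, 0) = 0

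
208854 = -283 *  (-738)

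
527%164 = 35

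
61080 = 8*7635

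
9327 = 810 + 8517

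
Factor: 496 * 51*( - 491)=-2^4*3^1 * 17^1 * 31^1* 491^1 = - 12420336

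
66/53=66/53 = 1.25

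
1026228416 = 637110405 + 389118011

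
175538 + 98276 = 273814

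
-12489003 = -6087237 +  - 6401766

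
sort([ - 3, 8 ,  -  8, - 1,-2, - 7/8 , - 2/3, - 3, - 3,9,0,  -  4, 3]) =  [ -8, - 4, - 3, - 3, - 3, - 2, - 1, - 7/8, - 2/3 , 0, 3,8, 9 ]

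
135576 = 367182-231606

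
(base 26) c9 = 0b101000001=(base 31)AB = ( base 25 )CL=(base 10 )321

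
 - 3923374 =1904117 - 5827491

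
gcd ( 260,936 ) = 52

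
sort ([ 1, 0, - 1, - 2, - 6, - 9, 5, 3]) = [ - 9,-6 ,-2, - 1,0,1,3, 5 ] 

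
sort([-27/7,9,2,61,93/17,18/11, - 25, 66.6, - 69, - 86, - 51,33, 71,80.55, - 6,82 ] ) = [ - 86,-69, - 51,-25, - 6,-27/7, 18/11,  2,93/17 , 9,33,61 , 66.6, 71,80.55 , 82]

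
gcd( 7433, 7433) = 7433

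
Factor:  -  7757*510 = -3956070 = - 2^1*3^1 * 5^1 * 17^1 *7757^1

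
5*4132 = 20660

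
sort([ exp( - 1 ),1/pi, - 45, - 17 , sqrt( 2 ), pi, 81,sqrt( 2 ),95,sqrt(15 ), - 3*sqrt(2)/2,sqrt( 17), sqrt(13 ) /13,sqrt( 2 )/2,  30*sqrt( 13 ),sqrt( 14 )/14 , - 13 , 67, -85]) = [ - 85,-45, - 17,-13,- 3*sqrt( 2)/2,sqrt(14 )/14,sqrt ( 13)/13, 1/pi,exp( - 1),sqrt( 2 )/2,sqrt( 2),sqrt(2 ), pi, sqrt( 15 ),sqrt(17 ),67, 81,95, 30 *sqrt( 13) ] 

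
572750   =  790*725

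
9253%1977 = 1345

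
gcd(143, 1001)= 143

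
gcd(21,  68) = 1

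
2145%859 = 427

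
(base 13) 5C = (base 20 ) 3h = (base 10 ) 77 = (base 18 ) 45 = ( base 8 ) 115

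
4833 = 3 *1611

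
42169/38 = 1109 + 27/38= 1109.71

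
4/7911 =4/7911 = 0.00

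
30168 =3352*9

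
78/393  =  26/131  =  0.20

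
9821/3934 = 1403/562= 2.50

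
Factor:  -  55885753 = - 7^1*11^1*725789^1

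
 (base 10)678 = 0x2A6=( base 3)221010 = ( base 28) o6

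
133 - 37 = 96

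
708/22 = 354/11 = 32.18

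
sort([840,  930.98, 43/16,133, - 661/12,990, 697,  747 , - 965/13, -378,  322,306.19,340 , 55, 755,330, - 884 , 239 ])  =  [ - 884,-378,-965/13, - 661/12,43/16,55,  133,  239 , 306.19,  322,  330,  340,697,  747,755, 840,  930.98, 990] 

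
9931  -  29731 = -19800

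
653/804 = 653/804=   0.81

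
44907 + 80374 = 125281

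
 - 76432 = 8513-84945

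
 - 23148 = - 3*7716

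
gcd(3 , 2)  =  1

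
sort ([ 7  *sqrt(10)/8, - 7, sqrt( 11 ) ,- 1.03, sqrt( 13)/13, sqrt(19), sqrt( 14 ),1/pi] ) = [ - 7, - 1.03, sqrt( 13) /13,1/pi , 7 * sqrt(10)/8,sqrt ( 11),sqrt(14 ),  sqrt( 19) ] 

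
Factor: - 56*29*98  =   - 2^4 *7^3*29^1 = - 159152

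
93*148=13764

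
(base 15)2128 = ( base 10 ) 7013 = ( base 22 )eah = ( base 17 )1749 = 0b1101101100101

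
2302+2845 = 5147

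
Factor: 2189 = 11^1 * 199^1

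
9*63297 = 569673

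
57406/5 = 57406/5 = 11481.20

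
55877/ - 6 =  - 9313 + 1/6 = -9312.83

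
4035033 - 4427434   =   - 392401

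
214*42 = 8988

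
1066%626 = 440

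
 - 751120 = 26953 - 778073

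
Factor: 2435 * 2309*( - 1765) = -5^2 * 353^1*487^1* 2309^1 = - 9923562475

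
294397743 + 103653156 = 398050899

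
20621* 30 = 618630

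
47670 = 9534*5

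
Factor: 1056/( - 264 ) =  - 2^2 =- 4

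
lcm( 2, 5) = 10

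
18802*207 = 3892014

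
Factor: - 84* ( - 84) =2^4 * 3^2*7^2 = 7056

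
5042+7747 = 12789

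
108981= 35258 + 73723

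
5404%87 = 10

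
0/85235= 0 = 0.00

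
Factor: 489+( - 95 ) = 2^1*197^1 = 394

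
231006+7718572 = 7949578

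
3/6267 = 1/2089 = 0.00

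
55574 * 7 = 389018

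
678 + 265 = 943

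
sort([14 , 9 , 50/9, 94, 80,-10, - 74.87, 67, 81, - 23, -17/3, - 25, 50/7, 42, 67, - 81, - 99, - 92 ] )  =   [-99, - 92, - 81,-74.87, - 25, - 23,-10,-17/3, 50/9, 50/7, 9, 14, 42,67,67,80, 81, 94 ]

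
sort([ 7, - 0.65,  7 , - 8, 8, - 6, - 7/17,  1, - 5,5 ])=[ - 8, - 6, - 5, - 0.65, - 7/17,1, 5,7,  7, 8] 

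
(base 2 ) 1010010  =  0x52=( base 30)2M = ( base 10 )82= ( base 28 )2q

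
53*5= 265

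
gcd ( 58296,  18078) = 6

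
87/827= 87/827 =0.11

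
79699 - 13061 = 66638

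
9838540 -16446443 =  - 6607903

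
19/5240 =19/5240= 0.00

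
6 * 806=4836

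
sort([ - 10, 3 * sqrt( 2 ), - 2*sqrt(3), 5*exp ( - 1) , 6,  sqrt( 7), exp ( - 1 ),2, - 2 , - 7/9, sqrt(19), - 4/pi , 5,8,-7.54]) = [ - 10, - 7.54, - 2 * sqrt( 3), - 2,  -  4/pi, - 7/9,exp( - 1), 5 * exp(-1) , 2,sqrt(7 ), 3*sqrt(2),sqrt (19 ),  5,6,8] 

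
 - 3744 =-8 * 468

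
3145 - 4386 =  -1241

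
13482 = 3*4494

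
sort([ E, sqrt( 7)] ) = [ sqrt(7 ),  E ] 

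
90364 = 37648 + 52716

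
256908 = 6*42818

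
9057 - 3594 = 5463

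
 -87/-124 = 87/124 = 0.70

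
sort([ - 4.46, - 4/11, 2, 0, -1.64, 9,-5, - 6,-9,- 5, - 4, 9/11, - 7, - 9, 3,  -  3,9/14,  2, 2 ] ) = [-9, - 9,-7 ,-6, - 5, - 5, - 4.46,-4,-3, - 1.64, -4/11, 0, 9/14, 9/11,  2,  2, 2,3,9] 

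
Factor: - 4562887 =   -  7^1*651841^1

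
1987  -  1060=927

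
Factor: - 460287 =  - 3^2*199^1*257^1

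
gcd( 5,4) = 1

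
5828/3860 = 1457/965 = 1.51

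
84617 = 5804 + 78813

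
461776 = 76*6076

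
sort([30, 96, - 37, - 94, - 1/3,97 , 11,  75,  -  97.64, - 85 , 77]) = [ - 97.64 ,-94, - 85, - 37, - 1/3,  11,30,75,77,96,  97 ] 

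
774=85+689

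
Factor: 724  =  2^2*181^1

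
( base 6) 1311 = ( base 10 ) 331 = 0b101001011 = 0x14B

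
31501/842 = 37 + 347/842 = 37.41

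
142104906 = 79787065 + 62317841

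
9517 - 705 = 8812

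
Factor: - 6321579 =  - 3^1*11^1*191563^1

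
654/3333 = 218/1111 = 0.20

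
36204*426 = 15422904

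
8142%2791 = 2560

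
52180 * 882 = 46022760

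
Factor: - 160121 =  - 13^1 * 109^1 * 113^1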